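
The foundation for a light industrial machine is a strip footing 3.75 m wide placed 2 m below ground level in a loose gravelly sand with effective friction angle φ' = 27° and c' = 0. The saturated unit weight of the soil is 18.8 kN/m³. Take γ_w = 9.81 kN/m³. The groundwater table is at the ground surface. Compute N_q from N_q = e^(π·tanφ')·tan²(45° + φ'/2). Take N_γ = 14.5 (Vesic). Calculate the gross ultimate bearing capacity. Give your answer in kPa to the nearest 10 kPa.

tan27° = 0.5095, so N_q = e^(π×0.5095)·tan²(58.5°) = 4.957 × 2.663 = 13.2.
With the water table at the surface the whole profile is submerged: γ' = 18.8 − 9.81 = 8.99 kN/m³, so q = γ'·D_f = 17.98 kPa; the same γ' applies in the ½γBN_γ term.
q_ult = q·N_q + 0.5·γ·B·N_γ
     = 17.98 × 13.199 + 0.5 × 8.99 × 3.75 × 14.5
     = 237.32 + 244.42 = 481.74 kPa.

q_ult ≈ 480 kPa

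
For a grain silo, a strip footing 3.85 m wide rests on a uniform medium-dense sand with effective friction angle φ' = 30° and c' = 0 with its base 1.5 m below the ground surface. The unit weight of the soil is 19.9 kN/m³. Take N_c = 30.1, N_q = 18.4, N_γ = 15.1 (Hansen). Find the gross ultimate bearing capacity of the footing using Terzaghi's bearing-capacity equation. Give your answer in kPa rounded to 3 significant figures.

q = γ·D_f = 19.9 × 1.5 = 29.85 kPa.
q·N_q = 29.85 × 18.4 = 549.24 kPa
0.5·γ·B·N_γ = 0.5 × 19.9 × 3.85 × 15.1 = 578.44 kPa
q_ult = 549.24 + 578.44 = 1127.7 kPa.

q_ult ≈ 1130 kPa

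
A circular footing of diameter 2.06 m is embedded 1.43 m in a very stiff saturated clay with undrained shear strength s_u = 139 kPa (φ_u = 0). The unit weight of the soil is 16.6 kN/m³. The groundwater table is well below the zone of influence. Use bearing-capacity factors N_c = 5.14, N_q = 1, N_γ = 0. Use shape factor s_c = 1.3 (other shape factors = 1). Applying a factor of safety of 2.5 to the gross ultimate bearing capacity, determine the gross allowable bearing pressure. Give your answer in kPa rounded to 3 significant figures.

q_all ≈ 381 kPa

q = γ·D_f = 16.6 × 1.43 = 23.738 kPa.
c·N_c·s_c = 139 × 5.14 × 1.3 = 928.8 kPa
q·N_q = 23.738 × 1 = 23.738 kPa
q_ult = 928.8 + 23.738 = 952.54 kPa.
q_all = q_ult / FS = 952.54 / 2.5 = 381.01 kPa.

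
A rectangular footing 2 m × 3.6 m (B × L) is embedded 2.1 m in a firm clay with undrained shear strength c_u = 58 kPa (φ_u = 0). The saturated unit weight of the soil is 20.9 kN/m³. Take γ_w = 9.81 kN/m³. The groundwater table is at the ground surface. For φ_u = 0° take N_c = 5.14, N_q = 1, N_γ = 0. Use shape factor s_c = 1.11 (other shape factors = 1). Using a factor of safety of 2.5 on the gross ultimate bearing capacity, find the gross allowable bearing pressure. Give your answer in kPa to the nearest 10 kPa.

q_all ≈ 140 kPa

γ' = 20.9 − 9.81 = 11.09 kN/m³ (submerged throughout). q = 11.09 × 2.1 = 23.289 kPa.
c·N_c·s_c = 58 × 5.14 × 1.11 = 330.91 kPa
q·N_q = 23.289 × 1 = 23.289 kPa
q_ult = 330.91 + 23.289 = 354.2 kPa.
q_all = 354.2 / 2.5 = 141.68 kPa.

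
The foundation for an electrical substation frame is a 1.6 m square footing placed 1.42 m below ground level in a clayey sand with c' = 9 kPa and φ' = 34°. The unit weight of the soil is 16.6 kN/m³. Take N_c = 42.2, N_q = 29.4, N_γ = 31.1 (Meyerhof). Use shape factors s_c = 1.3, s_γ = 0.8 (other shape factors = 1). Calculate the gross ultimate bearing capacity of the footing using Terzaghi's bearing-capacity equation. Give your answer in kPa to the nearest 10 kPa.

q_ult ≈ 1520 kPa

Effective surcharge at the founding depth q = γ·D_f = 16.6 × 1.42 = 23.572 kPa.
q_ult = c·N_c·s_c + q·N_q + 0.5·γ·B·N_γ·s_γ
     = 9 × 42.2 × 1.3 + 23.572 × 29.4 + 0.5 × 16.6 × 1.6 × 31.1 × 0.8
     = 493.74 + 693.02 + 330.41 = 1517.2 kPa.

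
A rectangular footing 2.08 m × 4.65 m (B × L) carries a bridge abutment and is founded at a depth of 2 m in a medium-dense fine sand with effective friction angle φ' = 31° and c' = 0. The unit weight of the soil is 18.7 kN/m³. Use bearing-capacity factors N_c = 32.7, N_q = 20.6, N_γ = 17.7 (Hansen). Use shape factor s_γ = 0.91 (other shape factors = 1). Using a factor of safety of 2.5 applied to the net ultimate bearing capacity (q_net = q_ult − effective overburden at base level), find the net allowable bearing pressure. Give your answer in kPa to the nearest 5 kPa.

q_all(net) ≈ 420 kPa

Overburden at base level: q = 18.7 × 2 = 37.4 kPa.
Surcharge term q·N_q = 37.4 × 20.6 = 770.44 kPa; self-weight term 0.5·γ·B·N_γ·s_γ = 0.5 × 18.7 × 2.08 × 17.7 × 0.91 = 313.25 kPa.
q_ult = 770.44 + 313.25 = 1083.7 kPa.
Net ultimate: q_net = 1083.7 − 37.4 = 1046.3 kPa.
q_all(net) = 1046.3 / 2.5 = 418.52 kPa.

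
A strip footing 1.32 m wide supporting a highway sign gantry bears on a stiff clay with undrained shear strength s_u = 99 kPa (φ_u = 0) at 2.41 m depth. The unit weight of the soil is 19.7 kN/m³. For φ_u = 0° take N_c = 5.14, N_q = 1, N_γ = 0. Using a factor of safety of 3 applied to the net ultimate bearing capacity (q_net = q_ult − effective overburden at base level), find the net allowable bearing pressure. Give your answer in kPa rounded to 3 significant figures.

Effective surcharge at the founding depth q = γ·D_f = 19.7 × 2.41 = 47.477 kPa.
q_ult = c·N_c + q·N_q
     = 99 × 5.14 + 47.477 × 1
     = 508.86 + 47.477 = 556.34 kPa.
Net ultimate: q_net = 556.34 − 47.477 = 508.86 kPa.
q_all(net) = 508.86 / 3 = 169.62 kPa.

q_all(net) ≈ 170 kPa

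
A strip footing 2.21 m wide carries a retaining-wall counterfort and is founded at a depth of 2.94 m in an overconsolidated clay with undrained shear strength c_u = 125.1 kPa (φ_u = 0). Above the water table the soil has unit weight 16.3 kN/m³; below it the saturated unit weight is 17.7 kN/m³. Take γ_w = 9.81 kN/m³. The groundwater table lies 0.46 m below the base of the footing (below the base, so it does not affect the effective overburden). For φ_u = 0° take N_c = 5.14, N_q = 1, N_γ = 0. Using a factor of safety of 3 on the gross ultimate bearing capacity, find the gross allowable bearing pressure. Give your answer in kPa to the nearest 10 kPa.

q_all ≈ 230 kPa

Overburden at base level: q = 16.3 × 2.94 = 47.922 kPa.
Cohesion term c·N_c = 125.1 × 5.14 = 643.01 kPa; surcharge term q·N_q = 47.922 × 1 = 47.922 kPa.
q_ult = 643.01 + 47.922 = 690.94 kPa.
q_all = 690.94 / 3 = 230.31 kPa.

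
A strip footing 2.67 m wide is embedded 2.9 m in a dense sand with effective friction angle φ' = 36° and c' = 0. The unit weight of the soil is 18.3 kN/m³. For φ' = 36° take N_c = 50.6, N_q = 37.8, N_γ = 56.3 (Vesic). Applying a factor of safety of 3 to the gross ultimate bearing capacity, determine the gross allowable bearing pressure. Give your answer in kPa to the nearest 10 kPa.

Overburden at base level: q = 18.3 × 2.9 = 53.07 kPa.
Surcharge term q·N_q = 53.07 × 37.8 = 2006 kPa; self-weight term 0.5·γ·B·N_γ = 0.5 × 18.3 × 2.67 × 56.3 = 1375.4 kPa.
q_ult = 2006 + 1375.4 = 3381.5 kPa.
q_all = q_ult / FS = 3381.5 / 3 = 1127.2 kPa.

q_all ≈ 1130 kPa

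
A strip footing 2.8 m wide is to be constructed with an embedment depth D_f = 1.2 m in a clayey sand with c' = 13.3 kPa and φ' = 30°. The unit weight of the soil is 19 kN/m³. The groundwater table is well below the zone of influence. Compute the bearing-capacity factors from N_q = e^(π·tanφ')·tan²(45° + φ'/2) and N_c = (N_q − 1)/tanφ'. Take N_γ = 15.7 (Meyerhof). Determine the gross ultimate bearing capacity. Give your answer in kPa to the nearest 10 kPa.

tan30° = 0.5774, so N_q = e^(π×0.5774)·tan²(60°) = 6.134 × 3.0 = 18.4.
N_c = (18.4 − 1)/tan30° = 30.14.
q = γ·D_f = 19 × 1.2 = 22.8 kPa.
c·N_c = 13.3 × 30.14 = 400.86 kPa
q·N_q = 22.8 × 18.401 = 419.55 kPa
0.5·γ·B·N_γ = 0.5 × 19 × 2.8 × 15.7 = 417.62 kPa
q_ult = 400.86 + 419.55 + 417.62 = 1238 kPa.

q_ult ≈ 1240 kPa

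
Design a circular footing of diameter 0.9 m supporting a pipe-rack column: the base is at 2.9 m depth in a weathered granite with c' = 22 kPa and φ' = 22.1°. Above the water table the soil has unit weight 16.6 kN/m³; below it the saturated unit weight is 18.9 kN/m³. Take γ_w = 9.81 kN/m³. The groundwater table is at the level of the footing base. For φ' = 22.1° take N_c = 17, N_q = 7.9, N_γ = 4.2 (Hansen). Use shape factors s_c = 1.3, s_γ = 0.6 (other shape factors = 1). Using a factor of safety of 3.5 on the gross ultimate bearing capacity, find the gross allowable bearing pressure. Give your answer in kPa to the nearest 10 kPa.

Overburden at base level: q = 16.6 × 2.9 = 48.14 kPa.
Below the base the soil is submerged, so the ½γBN_γ term uses γ' = 18.9 − 9.81 = 9.09 kN/m³.
Cohesion term c·N_c·s_c = 22 × 17 × 1.3 = 486.2 kPa; surcharge term q·N_q = 48.14 × 7.9 = 380.31 kPa; self-weight term 0.5·γ·B·N_γ·s_γ = 0.5 × 9.09 × 0.9 × 4.2 × 0.6 = 10.308 kPa.
q_ult = 486.2 + 380.31 + 10.308 = 876.81 kPa.
q_all = 876.81 / 3.5 = 250.52 kPa.

q_all ≈ 250 kPa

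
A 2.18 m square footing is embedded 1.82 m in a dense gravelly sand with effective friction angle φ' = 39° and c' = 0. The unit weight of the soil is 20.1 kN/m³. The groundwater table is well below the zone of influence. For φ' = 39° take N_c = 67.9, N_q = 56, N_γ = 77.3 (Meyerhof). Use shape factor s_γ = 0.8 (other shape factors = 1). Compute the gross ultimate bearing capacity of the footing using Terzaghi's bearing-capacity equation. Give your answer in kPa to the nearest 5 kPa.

q = γ·D_f = 20.1 × 1.82 = 36.582 kPa.
q·N_q = 36.582 × 56 = 2048.6 kPa
0.5·γ·B·N_γ·s_γ = 0.5 × 20.1 × 2.18 × 77.3 × 0.8 = 1354.9 kPa
q_ult = 2048.6 + 1354.9 = 3403.4 kPa.

q_ult ≈ 3405 kPa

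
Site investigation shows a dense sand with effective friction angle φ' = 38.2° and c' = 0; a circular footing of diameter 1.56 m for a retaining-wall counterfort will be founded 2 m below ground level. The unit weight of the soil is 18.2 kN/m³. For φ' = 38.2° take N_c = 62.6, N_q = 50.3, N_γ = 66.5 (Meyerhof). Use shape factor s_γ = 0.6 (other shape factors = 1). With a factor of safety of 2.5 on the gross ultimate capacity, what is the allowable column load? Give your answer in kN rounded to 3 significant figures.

Effective surcharge at the founding depth q = γ·D_f = 18.2 × 2 = 36.4 kPa.
q_ult = q·N_q + 0.5·γ·B·N_γ·s_γ
     = 36.4 × 50.3 + 0.5 × 18.2 × 1.56 × 66.5 × 0.6
     = 1830.9 + 566.42 = 2397.3 kPa.
Gross allowable pressure q_all = 2397.3 / 2.5 = 958.94 kPa.
Footing area = 1.9113 m², so allowable column load = 958.94 × 1.9113 = 1832.8 kN.

P_all ≈ 1830 kN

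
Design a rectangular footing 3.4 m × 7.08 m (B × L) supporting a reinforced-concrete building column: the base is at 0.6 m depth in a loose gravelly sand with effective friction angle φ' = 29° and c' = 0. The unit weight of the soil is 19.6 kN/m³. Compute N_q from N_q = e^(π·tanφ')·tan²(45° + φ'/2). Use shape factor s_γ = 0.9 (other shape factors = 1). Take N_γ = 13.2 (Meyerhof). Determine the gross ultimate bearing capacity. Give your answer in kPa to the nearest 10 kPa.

q_ult ≈ 590 kPa

tan29° = 0.5543, so N_q = e^(π×0.5543)·tan²(59.5°) = 5.705 × 2.882 = 16.44.
q = γ·D_f = 19.6 × 0.6 = 11.76 kPa.
q·N_q = 11.76 × 16.443 = 193.37 kPa
0.5·γ·B·N_γ·s_γ = 0.5 × 19.6 × 3.4 × 13.2 × 0.9 = 395.84 kPa
q_ult = 193.37 + 395.84 = 589.21 kPa.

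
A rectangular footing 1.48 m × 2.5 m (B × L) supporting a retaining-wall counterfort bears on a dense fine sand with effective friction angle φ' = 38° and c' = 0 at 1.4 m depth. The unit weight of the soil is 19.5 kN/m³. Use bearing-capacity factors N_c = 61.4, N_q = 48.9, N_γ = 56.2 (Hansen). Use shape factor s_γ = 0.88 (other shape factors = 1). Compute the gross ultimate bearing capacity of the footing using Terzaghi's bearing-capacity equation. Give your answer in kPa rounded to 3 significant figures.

q = γ·D_f = 19.5 × 1.4 = 27.3 kPa.
q·N_q = 27.3 × 48.9 = 1335 kPa
0.5·γ·B·N_γ·s_γ = 0.5 × 19.5 × 1.48 × 56.2 × 0.88 = 713.65 kPa
q_ult = 1335 + 713.65 = 2048.6 kPa.

q_ult ≈ 2050 kPa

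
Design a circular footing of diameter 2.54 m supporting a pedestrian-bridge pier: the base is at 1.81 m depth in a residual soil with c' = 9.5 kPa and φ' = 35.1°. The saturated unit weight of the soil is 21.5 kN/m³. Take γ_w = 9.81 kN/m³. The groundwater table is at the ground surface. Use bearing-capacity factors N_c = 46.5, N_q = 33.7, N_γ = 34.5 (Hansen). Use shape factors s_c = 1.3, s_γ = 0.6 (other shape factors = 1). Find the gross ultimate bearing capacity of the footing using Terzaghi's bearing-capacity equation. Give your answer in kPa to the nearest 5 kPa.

q_ult ≈ 1595 kPa

With the water table at the surface the whole profile is submerged: γ' = 21.5 − 9.81 = 11.69 kN/m³, so q = γ'·D_f = 21.159 kPa; the same γ' applies in the ½γBN_γ term.
q_ult = c·N_c·s_c + q·N_q + 0.5·γ·B·N_γ·s_γ
     = 9.5 × 46.5 × 1.3 + 21.159 × 33.7 + 0.5 × 11.69 × 2.54 × 34.5 × 0.6
     = 574.27 + 713.05 + 307.32 = 1594.6 kPa.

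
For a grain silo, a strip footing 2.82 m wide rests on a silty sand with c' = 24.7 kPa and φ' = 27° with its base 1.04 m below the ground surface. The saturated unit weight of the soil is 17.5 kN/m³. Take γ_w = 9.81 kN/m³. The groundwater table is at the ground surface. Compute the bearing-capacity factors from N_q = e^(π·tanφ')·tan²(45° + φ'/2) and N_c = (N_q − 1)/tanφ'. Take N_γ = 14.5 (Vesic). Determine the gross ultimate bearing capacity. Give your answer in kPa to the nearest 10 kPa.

tan27° = 0.5095, so N_q = e^(π×0.5095)·tan²(58.5°) = 4.957 × 2.663 = 13.2.
N_c = (13.2 − 1)/tan27° = 23.94.
γ' = 17.5 − 9.81 = 7.69 kN/m³ (submerged throughout). q = 7.69 × 1.04 = 7.9976 kPa; the same γ' applies in the ½γBN_γ term.
c·N_c = 24.7 × 23.942 = 591.37 kPa
q·N_q = 7.9976 × 13.199 = 105.56 kPa
0.5·γ·B·N_γ = 0.5 × 7.69 × 2.82 × 14.5 = 157.22 kPa
q_ult = 591.37 + 105.56 + 157.22 = 854.16 kPa.

q_ult ≈ 850 kPa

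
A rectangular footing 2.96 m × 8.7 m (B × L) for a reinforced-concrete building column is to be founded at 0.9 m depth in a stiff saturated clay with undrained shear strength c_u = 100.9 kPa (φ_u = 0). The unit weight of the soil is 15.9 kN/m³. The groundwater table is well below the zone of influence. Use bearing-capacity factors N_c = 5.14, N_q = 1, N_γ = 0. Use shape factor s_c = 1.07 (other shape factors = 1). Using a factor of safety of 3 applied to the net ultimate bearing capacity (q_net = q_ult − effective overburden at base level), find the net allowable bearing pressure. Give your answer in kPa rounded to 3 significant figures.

q_all(net) ≈ 185 kPa

Effective surcharge at the founding depth q = γ·D_f = 15.9 × 0.9 = 14.31 kPa.
q_ult = c·N_c·s_c + q·N_q
     = 100.9 × 5.14 × 1.07 + 14.31 × 1
     = 554.93 + 14.31 = 569.24 kPa.
Net ultimate: q_net = 569.24 − 14.31 = 554.93 kPa.
q_all(net) = 554.93 / 3 = 184.98 kPa.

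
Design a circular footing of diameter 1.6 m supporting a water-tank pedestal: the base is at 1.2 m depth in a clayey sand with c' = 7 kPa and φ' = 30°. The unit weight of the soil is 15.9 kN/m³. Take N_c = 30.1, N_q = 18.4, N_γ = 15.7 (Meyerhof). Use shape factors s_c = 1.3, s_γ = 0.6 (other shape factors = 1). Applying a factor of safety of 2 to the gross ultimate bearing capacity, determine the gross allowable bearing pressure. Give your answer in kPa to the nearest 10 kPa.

q_all ≈ 370 kPa

Overburden at base level: q = 15.9 × 1.2 = 19.08 kPa.
Cohesion term c·N_c·s_c = 7 × 30.1 × 1.3 = 273.91 kPa; surcharge term q·N_q = 19.08 × 18.4 = 351.07 kPa; self-weight term 0.5·γ·B·N_γ·s_γ = 0.5 × 15.9 × 1.6 × 15.7 × 0.6 = 119.82 kPa.
q_ult = 273.91 + 351.07 + 119.82 = 744.8 kPa.
q_all = q_ult / FS = 744.8 / 2 = 372.4 kPa.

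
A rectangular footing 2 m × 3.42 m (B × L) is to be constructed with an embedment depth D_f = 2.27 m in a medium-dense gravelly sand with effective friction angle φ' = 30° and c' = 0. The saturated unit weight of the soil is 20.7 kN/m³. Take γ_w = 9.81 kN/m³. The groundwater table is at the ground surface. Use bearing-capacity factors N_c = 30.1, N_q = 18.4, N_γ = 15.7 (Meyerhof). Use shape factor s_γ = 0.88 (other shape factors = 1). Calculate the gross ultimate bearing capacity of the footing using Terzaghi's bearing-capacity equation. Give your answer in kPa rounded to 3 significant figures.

q_ult ≈ 605 kPa

Water table at ground surface, so effective unit weight γ' = 20.7 − 9.81 = 10.89 kN/m³ is used throughout; overburden q = 10.89 × 2.27 = 24.72 kPa; the same γ' applies in the ½γBN_γ term.
Surcharge term q·N_q = 24.72 × 18.4 = 454.85 kPa; self-weight term 0.5·γ·B·N_γ·s_γ = 0.5 × 10.89 × 2 × 15.7 × 0.88 = 150.46 kPa.
q_ult = 454.85 + 150.46 = 605.31 kPa.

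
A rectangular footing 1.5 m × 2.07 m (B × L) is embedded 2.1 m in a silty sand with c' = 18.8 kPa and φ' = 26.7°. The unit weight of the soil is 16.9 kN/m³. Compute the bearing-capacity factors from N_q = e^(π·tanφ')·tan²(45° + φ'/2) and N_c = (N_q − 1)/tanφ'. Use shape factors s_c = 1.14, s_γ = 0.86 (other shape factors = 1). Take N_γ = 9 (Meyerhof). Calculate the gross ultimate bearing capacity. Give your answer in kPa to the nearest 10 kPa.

q_ult ≈ 1050 kPa

tan26.7° = 0.5029, so N_q = e^(π×0.5029)·tan²(58.35°) = 4.855 × 2.632 = 12.78.
N_c = (12.78 − 1)/tan26.7° = 23.42.
Overburden at base level: q = 16.9 × 2.1 = 35.49 kPa.
Cohesion term c·N_c·s_c = 18.8 × 23.419 × 1.14 = 501.91 kPa; surcharge term q·N_q = 35.49 × 12.778 = 453.5 kPa; self-weight term 0.5·γ·B·N_γ·s_γ = 0.5 × 16.9 × 1.5 × 9 × 0.86 = 98.104 kPa.
q_ult = 501.91 + 453.5 + 98.104 = 1053.5 kPa.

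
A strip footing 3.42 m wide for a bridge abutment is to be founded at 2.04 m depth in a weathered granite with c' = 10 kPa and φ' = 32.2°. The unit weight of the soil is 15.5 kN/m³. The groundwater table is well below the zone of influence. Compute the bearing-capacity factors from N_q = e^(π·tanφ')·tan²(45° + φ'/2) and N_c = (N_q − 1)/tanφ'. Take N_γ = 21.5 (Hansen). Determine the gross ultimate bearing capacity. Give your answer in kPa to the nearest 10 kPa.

tan32.2° = 0.6297, so N_q = e^(π×0.6297)·tan²(61.1°) = 7.231 × 3.282 = 23.73.
N_c = (23.73 − 1)/tan32.2° = 36.09.
Overburden at base level: q = 15.5 × 2.04 = 31.62 kPa.
Cohesion term c·N_c = 10 × 36.092 = 360.92 kPa; surcharge term q·N_q = 31.62 × 23.728 = 750.29 kPa; self-weight term 0.5·γ·B·N_γ = 0.5 × 15.5 × 3.42 × 21.5 = 569.86 kPa.
q_ult = 360.92 + 750.29 + 569.86 = 1681.1 kPa.

q_ult ≈ 1680 kPa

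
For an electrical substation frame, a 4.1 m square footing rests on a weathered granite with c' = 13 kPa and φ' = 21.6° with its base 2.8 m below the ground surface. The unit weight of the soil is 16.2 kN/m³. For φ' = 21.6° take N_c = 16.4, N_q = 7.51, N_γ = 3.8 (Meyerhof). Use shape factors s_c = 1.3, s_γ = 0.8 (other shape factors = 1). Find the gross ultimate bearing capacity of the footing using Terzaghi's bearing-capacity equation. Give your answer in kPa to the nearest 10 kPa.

q_ult ≈ 720 kPa

Effective surcharge at the founding depth q = γ·D_f = 16.2 × 2.8 = 45.36 kPa.
q_ult = c·N_c·s_c + q·N_q + 0.5·γ·B·N_γ·s_γ
     = 13 × 16.4 × 1.3 + 45.36 × 7.51 + 0.5 × 16.2 × 4.1 × 3.8 × 0.8
     = 277.16 + 340.65 + 100.96 = 718.77 kPa.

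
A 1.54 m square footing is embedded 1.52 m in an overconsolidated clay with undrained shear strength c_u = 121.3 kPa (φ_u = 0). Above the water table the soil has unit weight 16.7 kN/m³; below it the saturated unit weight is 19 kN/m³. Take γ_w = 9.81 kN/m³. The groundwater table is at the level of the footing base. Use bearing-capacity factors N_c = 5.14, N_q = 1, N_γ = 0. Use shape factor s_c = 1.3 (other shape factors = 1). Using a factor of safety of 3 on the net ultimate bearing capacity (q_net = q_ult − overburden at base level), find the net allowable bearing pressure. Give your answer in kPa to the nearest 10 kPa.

q_all(net) ≈ 270 kPa

q = γ·D_f = 16.7 × 1.52 = 25.384 kPa.
c·N_c·s_c = 121.3 × 5.14 × 1.3 = 810.53 kPa
q·N_q = 25.384 × 1 = 25.384 kPa
q_ult = 810.53 + 25.384 = 835.91 kPa.
q_net = 835.91 − 25.384 = 810.53 kPa.
q_all(net) = 810.53 / 3 = 270.18 kPa.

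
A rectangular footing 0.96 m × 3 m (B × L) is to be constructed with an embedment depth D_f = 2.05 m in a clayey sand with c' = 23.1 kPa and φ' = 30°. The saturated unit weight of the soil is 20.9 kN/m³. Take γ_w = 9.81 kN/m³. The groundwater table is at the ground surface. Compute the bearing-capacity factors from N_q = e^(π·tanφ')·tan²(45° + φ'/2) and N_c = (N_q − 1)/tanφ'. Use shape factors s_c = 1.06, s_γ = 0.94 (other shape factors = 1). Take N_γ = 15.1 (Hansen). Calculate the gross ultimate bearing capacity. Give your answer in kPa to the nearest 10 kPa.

q_ult ≈ 1230 kPa

tan30° = 0.5774, so N_q = e^(π×0.5774)·tan²(60°) = 6.134 × 3.0 = 18.4.
N_c = (18.4 − 1)/tan30° = 30.14.
With the water table at the surface the whole profile is submerged: γ' = 20.9 − 9.81 = 11.09 kN/m³, so q = γ'·D_f = 22.734 kPa; the same γ' applies in the ½γBN_γ term.
q_ult = c·N_c·s_c + q·N_q + 0.5·γ·B·N_γ·s_γ
     = 23.1 × 30.14 × 1.06 + 22.734 × 18.401 + 0.5 × 11.09 × 0.96 × 15.1 × 0.94
     = 738 + 418.34 + 75.558 = 1231.9 kPa.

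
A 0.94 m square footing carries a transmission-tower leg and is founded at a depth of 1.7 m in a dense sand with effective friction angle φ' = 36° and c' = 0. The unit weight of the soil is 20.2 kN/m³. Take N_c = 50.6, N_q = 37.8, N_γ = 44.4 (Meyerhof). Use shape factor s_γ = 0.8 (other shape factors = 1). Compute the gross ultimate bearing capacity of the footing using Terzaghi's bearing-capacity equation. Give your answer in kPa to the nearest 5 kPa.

Effective surcharge at the founding depth q = γ·D_f = 20.2 × 1.7 = 34.34 kPa.
q_ult = q·N_q + 0.5·γ·B·N_γ·s_γ
     = 34.34 × 37.8 + 0.5 × 20.2 × 0.94 × 44.4 × 0.8
     = 1298.1 + 337.23 = 1635.3 kPa.

q_ult ≈ 1635 kPa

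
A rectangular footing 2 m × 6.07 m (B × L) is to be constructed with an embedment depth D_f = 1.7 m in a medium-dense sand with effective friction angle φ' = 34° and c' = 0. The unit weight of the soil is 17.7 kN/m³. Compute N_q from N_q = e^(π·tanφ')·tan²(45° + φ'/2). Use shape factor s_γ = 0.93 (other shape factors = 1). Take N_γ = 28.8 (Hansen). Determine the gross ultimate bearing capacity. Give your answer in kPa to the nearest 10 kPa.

q_ult ≈ 1360 kPa

tan34° = 0.6745, so N_q = e^(π×0.6745)·tan²(62°) = 8.323 × 3.537 = 29.44.
q = γ·D_f = 17.7 × 1.7 = 30.09 kPa.
q·N_q = 30.09 × 29.44 = 885.84 kPa
0.5·γ·B·N_γ·s_γ = 0.5 × 17.7 × 2 × 28.8 × 0.93 = 474.08 kPa
q_ult = 885.84 + 474.08 = 1359.9 kPa.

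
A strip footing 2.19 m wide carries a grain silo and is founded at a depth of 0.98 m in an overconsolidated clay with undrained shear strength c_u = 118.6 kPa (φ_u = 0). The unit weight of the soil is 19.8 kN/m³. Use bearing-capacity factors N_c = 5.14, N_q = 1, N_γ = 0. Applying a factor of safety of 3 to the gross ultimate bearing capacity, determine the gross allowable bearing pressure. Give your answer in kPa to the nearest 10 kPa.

q_all ≈ 210 kPa

Overburden at base level: q = 19.8 × 0.98 = 19.404 kPa.
Cohesion term c·N_c = 118.6 × 5.14 = 609.6 kPa; surcharge term q·N_q = 19.404 × 1 = 19.404 kPa.
q_ult = 609.6 + 19.404 = 629.01 kPa.
q_all = q_ult / FS = 629.01 / 3 = 209.67 kPa.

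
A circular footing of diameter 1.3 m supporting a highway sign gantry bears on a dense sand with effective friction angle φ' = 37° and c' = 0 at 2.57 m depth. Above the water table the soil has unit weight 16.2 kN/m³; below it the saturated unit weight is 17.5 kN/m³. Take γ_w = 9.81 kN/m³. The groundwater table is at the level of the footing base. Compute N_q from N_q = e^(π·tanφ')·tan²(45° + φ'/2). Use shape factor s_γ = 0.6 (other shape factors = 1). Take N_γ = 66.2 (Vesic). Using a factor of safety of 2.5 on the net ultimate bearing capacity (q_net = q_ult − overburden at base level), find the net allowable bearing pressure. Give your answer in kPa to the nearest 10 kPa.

q_all(net) ≈ 780 kPa

N_q = e^(π·tan37°)·tan²(63.5°) = 42.92.
q = γ·D_f = 16.2 × 2.57 = 41.634 kPa.
For the ½γBN_γ term take γ' = 17.5 − 9.81 = 7.69 kN/m³ (soil below base is submerged).
q·N_q = 41.634 × 42.92 = 1786.9 kPa
0.5·γ·B·N_γ·s_γ = 0.5 × 7.69 × 1.3 × 66.2 × 0.6 = 198.54 kPa
q_ult = 1786.9 + 198.54 = 1985.5 kPa.
q_net = 1985.5 − 41.634 = 1943.8 kPa.
q_all(net) = 1943.8 / 2.5 = 777.53 kPa.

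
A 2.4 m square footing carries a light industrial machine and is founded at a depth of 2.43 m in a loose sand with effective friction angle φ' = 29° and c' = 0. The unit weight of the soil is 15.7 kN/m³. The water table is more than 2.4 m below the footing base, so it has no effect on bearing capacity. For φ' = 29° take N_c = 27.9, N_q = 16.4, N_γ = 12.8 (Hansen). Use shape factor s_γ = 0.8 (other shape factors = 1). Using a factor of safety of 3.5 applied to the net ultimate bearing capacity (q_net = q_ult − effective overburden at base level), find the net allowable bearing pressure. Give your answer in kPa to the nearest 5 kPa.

q_all(net) ≈ 225 kPa

q = γ·D_f = 15.7 × 2.43 = 38.151 kPa.
q·N_q = 38.151 × 16.4 = 625.68 kPa
0.5·γ·B·N_γ·s_γ = 0.5 × 15.7 × 2.4 × 12.8 × 0.8 = 192.92 kPa
q_ult = 625.68 + 192.92 = 818.6 kPa.
Net ultimate: q_net = 818.6 − 38.151 = 780.45 kPa.
q_all(net) = 780.45 / 3.5 = 222.98 kPa.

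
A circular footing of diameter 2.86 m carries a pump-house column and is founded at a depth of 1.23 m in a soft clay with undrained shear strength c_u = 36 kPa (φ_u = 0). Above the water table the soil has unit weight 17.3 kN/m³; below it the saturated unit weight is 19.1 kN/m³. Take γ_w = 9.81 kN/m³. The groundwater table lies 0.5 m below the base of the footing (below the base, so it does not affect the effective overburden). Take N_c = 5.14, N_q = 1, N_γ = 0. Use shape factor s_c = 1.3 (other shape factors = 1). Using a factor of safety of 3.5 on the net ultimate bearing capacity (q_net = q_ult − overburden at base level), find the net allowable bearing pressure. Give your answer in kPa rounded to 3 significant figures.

q_all(net) ≈ 68.7 kPa

Overburden at base level: q = 17.3 × 1.23 = 21.279 kPa.
Cohesion term c·N_c·s_c = 36 × 5.14 × 1.3 = 240.55 kPa; surcharge term q·N_q = 21.279 × 1 = 21.279 kPa.
q_ult = 240.55 + 21.279 = 261.83 kPa.
q_net = 261.83 − 21.279 = 240.55 kPa.
q_all(net) = 240.55 / 3.5 = 68.729 kPa.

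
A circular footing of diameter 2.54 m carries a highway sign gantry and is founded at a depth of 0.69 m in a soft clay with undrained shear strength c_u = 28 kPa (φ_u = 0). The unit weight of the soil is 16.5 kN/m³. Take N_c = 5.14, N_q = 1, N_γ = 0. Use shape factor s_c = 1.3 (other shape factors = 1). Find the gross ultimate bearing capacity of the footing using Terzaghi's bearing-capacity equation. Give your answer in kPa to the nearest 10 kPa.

q_ult ≈ 200 kPa

Effective surcharge at the founding depth q = γ·D_f = 16.5 × 0.69 = 11.385 kPa.
q_ult = c·N_c·s_c + q·N_q
     = 28 × 5.14 × 1.3 + 11.385 × 1
     = 187.1 + 11.385 = 198.48 kPa.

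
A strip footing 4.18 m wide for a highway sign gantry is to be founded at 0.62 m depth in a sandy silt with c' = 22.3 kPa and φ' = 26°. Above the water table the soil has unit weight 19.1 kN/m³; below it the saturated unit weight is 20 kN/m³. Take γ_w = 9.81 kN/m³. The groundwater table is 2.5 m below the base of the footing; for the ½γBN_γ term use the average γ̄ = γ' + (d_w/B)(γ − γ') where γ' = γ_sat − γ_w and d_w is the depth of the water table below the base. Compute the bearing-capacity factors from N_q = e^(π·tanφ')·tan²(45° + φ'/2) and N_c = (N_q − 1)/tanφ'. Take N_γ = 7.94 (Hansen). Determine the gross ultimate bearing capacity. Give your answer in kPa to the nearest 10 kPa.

tan26° = 0.4877, so N_q = e^(π×0.4877)·tan²(58°) = 4.629 × 2.561 = 11.85.
N_c = (11.85 − 1)/tan26° = 22.25.
Effective surcharge at the founding depth q = γ·D_f = 19.1 × 0.62 = 11.842 kPa.
With d_w = 2.5 m < B, γ̄ = 10.19 + (2.5/4.18) × (19.1 − 10.19) = 15.519 kN/m³.
q_ult = c·N_c + q·N_q + 0.5·γ·B·N_γ
     = 22.3 × 22.254 + 11.842 × 11.854 + 0.5 × 15.519 × 4.18 × 7.94
     = 496.27 + 140.38 + 257.53 = 894.18 kPa.

q_ult ≈ 890 kPa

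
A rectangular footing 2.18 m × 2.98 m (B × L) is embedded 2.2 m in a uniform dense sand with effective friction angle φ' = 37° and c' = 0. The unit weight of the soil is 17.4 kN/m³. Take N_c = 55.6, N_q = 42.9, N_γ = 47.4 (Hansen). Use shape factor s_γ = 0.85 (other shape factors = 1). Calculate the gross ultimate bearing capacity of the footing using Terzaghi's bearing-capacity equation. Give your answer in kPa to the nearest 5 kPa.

q = γ·D_f = 17.4 × 2.2 = 38.28 kPa.
q·N_q = 38.28 × 42.9 = 1642.2 kPa
0.5·γ·B·N_γ·s_γ = 0.5 × 17.4 × 2.18 × 47.4 × 0.85 = 764.14 kPa
q_ult = 1642.2 + 764.14 = 2406.4 kPa.

q_ult ≈ 2405 kPa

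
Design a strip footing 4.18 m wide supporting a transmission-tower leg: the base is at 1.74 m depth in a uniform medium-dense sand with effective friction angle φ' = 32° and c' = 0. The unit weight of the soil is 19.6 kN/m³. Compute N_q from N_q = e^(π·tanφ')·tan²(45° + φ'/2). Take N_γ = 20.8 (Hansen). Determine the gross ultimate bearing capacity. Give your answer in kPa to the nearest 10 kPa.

tan32° = 0.6249, so N_q = e^(π×0.6249)·tan²(61°) = 7.121 × 3.255 = 23.18.
Overburden at base level: q = 19.6 × 1.74 = 34.104 kPa.
Surcharge term q·N_q = 34.104 × 23.177 = 790.42 kPa; self-weight term 0.5·γ·B·N_γ = 0.5 × 19.6 × 4.18 × 20.8 = 852.05 kPa.
q_ult = 790.42 + 852.05 = 1642.5 kPa.

q_ult ≈ 1640 kPa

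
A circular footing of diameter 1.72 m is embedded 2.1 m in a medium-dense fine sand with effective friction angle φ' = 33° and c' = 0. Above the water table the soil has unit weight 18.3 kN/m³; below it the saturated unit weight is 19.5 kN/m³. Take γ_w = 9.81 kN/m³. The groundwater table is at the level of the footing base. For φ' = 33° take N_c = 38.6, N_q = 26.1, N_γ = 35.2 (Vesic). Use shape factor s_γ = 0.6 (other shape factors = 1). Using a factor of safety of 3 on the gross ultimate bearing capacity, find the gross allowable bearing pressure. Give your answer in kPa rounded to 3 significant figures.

q_all ≈ 393 kPa

Effective surcharge at the founding depth q = γ·D_f = 18.3 × 2.1 = 38.43 kPa.
The water table coincides with the base, so in the self-weight term γ → γ' = 9.69 kN/m³.
q_ult = q·N_q + 0.5·γ·B·N_γ·s_γ
     = 38.43 × 26.1 + 0.5 × 9.69 × 1.72 × 35.2 × 0.6
     = 1003 + 176 = 1179 kPa.
q_all = 1179 / 3 = 393.01 kPa.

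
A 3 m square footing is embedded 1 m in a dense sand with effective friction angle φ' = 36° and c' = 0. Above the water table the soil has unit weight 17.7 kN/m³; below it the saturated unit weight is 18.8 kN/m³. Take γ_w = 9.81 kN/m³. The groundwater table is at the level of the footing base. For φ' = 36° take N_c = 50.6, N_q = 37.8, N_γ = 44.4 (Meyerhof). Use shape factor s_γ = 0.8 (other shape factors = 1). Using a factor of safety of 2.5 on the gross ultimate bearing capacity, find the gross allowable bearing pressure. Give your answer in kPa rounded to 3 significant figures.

q = γ·D_f = 17.7 × 1 = 17.7 kPa.
For the ½γBN_γ term take γ' = 18.8 − 9.81 = 8.99 kN/m³ (soil below base is submerged).
q·N_q = 17.7 × 37.8 = 669.06 kPa
0.5·γ·B·N_γ·s_γ = 0.5 × 8.99 × 3 × 44.4 × 0.8 = 478.99 kPa
q_ult = 669.06 + 478.99 = 1148 kPa.
q_all = 1148 / 2.5 = 459.22 kPa.

q_all ≈ 459 kPa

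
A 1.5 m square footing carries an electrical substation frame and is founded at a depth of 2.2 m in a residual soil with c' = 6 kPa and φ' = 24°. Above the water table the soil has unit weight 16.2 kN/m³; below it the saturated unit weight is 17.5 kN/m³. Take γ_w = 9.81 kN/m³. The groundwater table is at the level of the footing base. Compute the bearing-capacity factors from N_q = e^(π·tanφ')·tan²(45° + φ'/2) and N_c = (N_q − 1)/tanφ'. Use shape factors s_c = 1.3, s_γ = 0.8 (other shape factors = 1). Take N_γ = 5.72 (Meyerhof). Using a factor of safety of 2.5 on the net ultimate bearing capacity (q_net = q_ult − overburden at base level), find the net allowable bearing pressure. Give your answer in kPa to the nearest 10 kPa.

q_all(net) ≈ 190 kPa

N_q = e^(π·tan24°)·tan²(57°) = 9.6; N_c = (N_q − 1)/tanφ' = 19.32.
q = γ·D_f = 16.2 × 2.2 = 35.64 kPa.
For the ½γBN_γ term take γ' = 17.5 − 9.81 = 7.69 kN/m³ (soil below base is submerged).
c·N_c·s_c = 6 × 19.324 × 1.3 = 150.72 kPa
q·N_q = 35.64 × 9.6034 = 342.26 kPa
0.5·γ·B·N_γ·s_γ = 0.5 × 7.69 × 1.5 × 5.72 × 0.8 = 26.392 kPa
q_ult = 150.72 + 342.26 + 26.392 = 519.38 kPa.
q_net = 519.38 − 35.64 = 483.74 kPa.
q_all(net) = 483.74 / 2.5 = 193.5 kPa.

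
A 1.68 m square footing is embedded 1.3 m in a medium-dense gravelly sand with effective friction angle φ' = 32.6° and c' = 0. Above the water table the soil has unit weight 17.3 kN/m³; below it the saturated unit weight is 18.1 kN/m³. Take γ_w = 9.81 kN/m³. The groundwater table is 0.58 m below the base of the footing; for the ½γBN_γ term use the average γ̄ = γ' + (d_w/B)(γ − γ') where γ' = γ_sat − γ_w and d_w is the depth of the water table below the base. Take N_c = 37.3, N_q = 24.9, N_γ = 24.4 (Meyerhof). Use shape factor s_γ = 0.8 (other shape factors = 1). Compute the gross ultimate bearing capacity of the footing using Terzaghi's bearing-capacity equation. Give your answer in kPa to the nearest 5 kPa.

Overburden at base level: q = 17.3 × 1.3 = 22.49 kPa.
The water table is 0.58 m below the base (< B = 1.68 m), so the ½γBN_γ term uses γ̄ = γ' + (d_w/B)(γ − γ') = 8.29 + (0.58/1.68)(17.3 − 8.29) = 11.401 kN/m³.
Surcharge term q·N_q = 22.49 × 24.9 = 560 kPa; self-weight term 0.5·γ·B·N_γ·s_γ = 0.5 × 11.401 × 1.68 × 24.4 × 0.8 = 186.93 kPa.
q_ult = 560 + 186.93 = 746.93 kPa.

q_ult ≈ 745 kPa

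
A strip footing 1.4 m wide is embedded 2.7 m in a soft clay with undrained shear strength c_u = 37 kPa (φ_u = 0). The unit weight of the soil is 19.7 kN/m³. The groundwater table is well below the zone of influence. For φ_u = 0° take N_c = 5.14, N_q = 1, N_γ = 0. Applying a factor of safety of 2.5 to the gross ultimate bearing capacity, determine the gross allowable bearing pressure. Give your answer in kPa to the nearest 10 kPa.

q_all ≈ 100 kPa

Overburden at base level: q = 19.7 × 2.7 = 53.19 kPa.
Cohesion term c·N_c = 37 × 5.14 = 190.18 kPa; surcharge term q·N_q = 53.19 × 1 = 53.19 kPa.
q_ult = 190.18 + 53.19 = 243.37 kPa.
q_all = q_ult / FS = 243.37 / 2.5 = 97.348 kPa.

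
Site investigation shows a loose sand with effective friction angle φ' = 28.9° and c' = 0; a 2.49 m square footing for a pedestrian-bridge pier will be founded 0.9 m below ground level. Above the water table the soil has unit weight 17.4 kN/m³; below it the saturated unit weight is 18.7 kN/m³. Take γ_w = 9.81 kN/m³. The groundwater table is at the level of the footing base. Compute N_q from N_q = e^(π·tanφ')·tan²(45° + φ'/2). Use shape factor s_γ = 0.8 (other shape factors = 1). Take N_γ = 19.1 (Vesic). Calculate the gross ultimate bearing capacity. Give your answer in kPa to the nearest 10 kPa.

q_ult ≈ 420 kPa

tan28.9° = 0.552, so N_q = e^(π×0.552)·tan²(59.45°) = 5.665 × 2.871 = 16.26.
Effective surcharge at the founding depth q = γ·D_f = 17.4 × 0.9 = 15.66 kPa.
The water table coincides with the base, so in the self-weight term γ → γ' = 8.89 kN/m³.
q_ult = q·N_q + 0.5·γ·B·N_γ·s_γ
     = 15.66 × 16.261 + 0.5 × 8.89 × 2.49 × 19.1 × 0.8
     = 254.65 + 169.12 = 423.77 kPa.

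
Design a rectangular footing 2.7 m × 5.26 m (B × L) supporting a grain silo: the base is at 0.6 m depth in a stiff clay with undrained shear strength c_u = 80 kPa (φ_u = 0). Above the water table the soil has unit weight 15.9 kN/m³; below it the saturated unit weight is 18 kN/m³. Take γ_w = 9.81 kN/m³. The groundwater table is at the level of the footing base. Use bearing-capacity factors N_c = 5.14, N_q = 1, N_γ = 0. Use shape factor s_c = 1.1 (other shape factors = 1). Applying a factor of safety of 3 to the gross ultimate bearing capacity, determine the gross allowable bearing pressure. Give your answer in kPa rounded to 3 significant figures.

Effective surcharge at the founding depth q = γ·D_f = 15.9 × 0.6 = 9.54 kPa.
q_ult = c·N_c·s_c + q·N_q
     = 80 × 5.14 × 1.1 + 9.54 × 1
     = 452.32 + 9.54 = 461.86 kPa.
q_all = q_ult / FS = 461.86 / 3 = 153.95 kPa.

q_all ≈ 154 kPa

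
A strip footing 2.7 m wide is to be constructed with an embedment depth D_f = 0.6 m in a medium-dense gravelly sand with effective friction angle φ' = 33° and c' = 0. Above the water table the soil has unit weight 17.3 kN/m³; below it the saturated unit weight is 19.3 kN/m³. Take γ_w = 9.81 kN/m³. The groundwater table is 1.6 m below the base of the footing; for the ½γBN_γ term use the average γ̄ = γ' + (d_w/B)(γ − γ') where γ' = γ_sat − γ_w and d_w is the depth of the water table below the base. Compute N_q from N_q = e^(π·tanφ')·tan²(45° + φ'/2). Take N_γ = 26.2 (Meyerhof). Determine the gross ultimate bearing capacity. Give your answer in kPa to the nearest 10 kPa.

tan33° = 0.6494, so N_q = e^(π×0.6494)·tan²(61.5°) = 7.692 × 3.392 = 26.09.
Overburden at base level: q = 17.3 × 0.6 = 10.38 kPa.
The water table is 1.6 m below the base (< B = 2.7 m), so the ½γBN_γ term uses γ̄ = γ' + (d_w/B)(γ − γ') = 9.49 + (1.6/2.7)(17.3 − 9.49) = 14.118 kN/m³.
Surcharge term q·N_q = 10.38 × 26.092 = 270.84 kPa; self-weight term 0.5·γ·B·N_γ = 0.5 × 14.118 × 2.7 × 26.2 = 499.36 kPa.
q_ult = 270.84 + 499.36 = 770.19 kPa.

q_ult ≈ 770 kPa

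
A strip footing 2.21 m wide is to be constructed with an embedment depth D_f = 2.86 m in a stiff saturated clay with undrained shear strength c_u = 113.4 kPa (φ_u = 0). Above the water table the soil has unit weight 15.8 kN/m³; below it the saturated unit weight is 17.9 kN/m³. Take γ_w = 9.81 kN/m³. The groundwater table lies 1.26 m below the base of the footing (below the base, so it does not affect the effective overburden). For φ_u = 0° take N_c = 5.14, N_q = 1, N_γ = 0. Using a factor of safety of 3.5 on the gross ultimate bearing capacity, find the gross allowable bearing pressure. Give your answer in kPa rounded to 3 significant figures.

Overburden at base level: q = 15.8 × 2.86 = 45.188 kPa.
Cohesion term c·N_c = 113.4 × 5.14 = 582.88 kPa; surcharge term q·N_q = 45.188 × 1 = 45.188 kPa.
q_ult = 582.88 + 45.188 = 628.06 kPa.
q_all = 628.06 / 3.5 = 179.45 kPa.

q_all ≈ 179 kPa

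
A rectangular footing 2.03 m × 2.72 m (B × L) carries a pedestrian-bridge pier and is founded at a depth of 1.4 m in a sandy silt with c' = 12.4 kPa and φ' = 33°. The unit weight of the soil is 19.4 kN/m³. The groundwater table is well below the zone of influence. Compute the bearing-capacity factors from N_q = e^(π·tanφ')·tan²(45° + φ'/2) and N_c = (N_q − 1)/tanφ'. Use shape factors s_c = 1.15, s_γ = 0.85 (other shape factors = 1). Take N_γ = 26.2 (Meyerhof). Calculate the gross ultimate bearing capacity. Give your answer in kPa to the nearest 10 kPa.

tan33° = 0.6494, so N_q = e^(π×0.6494)·tan²(61.5°) = 7.692 × 3.392 = 26.09.
N_c = (26.09 − 1)/tan33° = 38.64.
Overburden at base level: q = 19.4 × 1.4 = 27.16 kPa.
Cohesion term c·N_c·s_c = 12.4 × 38.638 × 1.15 = 550.98 kPa; surcharge term q·N_q = 27.16 × 26.092 = 708.66 kPa; self-weight term 0.5·γ·B·N_γ·s_γ = 0.5 × 19.4 × 2.03 × 26.2 × 0.85 = 438.52 kPa.
q_ult = 550.98 + 708.66 + 438.52 = 1698.2 kPa.

q_ult ≈ 1700 kPa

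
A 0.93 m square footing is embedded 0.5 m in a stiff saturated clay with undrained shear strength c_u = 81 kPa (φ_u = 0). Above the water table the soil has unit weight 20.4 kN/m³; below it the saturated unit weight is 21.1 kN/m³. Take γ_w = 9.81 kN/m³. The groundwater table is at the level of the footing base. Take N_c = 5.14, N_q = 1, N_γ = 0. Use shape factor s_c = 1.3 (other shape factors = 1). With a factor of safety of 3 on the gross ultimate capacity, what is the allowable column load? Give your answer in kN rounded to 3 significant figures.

P_all ≈ 159 kN

Effective surcharge at the founding depth q = γ·D_f = 20.4 × 0.5 = 10.2 kPa.
q_ult = c·N_c·s_c + q·N_q
     = 81 × 5.14 × 1.3 + 10.2 × 1
     = 541.24 + 10.2 = 551.44 kPa.
Gross allowable pressure q_all = 551.44 / 3 = 183.81 kPa.
Footing area = 0.8649 m², so allowable column load = 183.81 × 0.8649 = 158.98 kN.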